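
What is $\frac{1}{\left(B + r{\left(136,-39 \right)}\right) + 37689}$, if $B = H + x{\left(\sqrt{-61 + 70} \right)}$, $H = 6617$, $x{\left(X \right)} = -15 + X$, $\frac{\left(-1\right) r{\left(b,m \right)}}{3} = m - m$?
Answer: $\frac{1}{44294} \approx 2.2576 \cdot 10^{-5}$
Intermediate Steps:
$r{\left(b,m \right)} = 0$ ($r{\left(b,m \right)} = - 3 \left(m - m\right) = \left(-3\right) 0 = 0$)
$B = 6605$ ($B = 6617 - \left(15 - \sqrt{-61 + 70}\right) = 6617 - \left(15 - \sqrt{9}\right) = 6617 + \left(-15 + 3\right) = 6617 - 12 = 6605$)
$\frac{1}{\left(B + r{\left(136,-39 \right)}\right) + 37689} = \frac{1}{\left(6605 + 0\right) + 37689} = \frac{1}{6605 + 37689} = \frac{1}{44294}$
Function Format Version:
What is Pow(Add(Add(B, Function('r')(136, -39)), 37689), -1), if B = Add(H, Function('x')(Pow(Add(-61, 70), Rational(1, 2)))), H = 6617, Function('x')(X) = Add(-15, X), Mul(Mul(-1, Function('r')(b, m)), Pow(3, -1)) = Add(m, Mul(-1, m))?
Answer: Rational(1, 44294) ≈ 2.2576e-5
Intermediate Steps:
Function('r')(b, m) = 0 (Function('r')(b, m) = Mul(-3, Add(m, Mul(-1, m))) = Mul(-3, 0) = 0)
B = 6605 (B = Add(6617, Add(-15, Pow(Add(-61, 70), Rational(1, 2)))) = Add(6617, Add(-15, Pow(9, Rational(1, 2)))) = Add(6617, Add(-15, 3)) = Add(6617, -12) = 6605)
Pow(Add(Add(B, Function('r')(136, -39)), 37689), -1) = Pow(Add(Add(6605, 0), 37689), -1) = Pow(Add(6605, 37689), -1) = Pow(44294, -1) = Rational(1, 44294)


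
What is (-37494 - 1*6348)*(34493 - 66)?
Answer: -1509348534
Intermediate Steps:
(-37494 - 1*6348)*(34493 - 66) = (-37494 - 6348)*34427 = -43842*34427 = -1509348534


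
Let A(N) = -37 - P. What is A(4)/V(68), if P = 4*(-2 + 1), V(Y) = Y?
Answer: -33/68 ≈ -0.48529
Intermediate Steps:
P = -4 (P = 4*(-1) = -4)
A(N) = -33 (A(N) = -37 - 1*(-4) = -37 + 4 = -33)
A(4)/V(68) = -33/68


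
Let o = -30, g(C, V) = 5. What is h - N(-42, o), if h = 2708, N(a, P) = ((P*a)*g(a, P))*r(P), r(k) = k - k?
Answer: 2708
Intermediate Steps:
r(k) = 0
N(a, P) = 0 (N(a, P) = ((P*a)*5)*0 = (5*P*a)*0 = 0)
h - N(-42, o) = 2708 - 1*0 = 2708 + 0 = 2708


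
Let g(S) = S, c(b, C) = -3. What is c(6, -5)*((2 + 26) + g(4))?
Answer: -96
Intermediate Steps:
c(6, -5)*((2 + 26) + g(4)) = -3*((2 + 26) + 4) = -3*(28 + 4) = -3*32 = -96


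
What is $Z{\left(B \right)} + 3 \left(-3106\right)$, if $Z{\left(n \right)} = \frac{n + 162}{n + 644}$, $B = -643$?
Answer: $-9799$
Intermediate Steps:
$Z{\left(n \right)} = \frac{162 + n}{644 + n}$
$Z{\left(B \right)} + 3 \left(-3106\right) = \frac{162 - 643}{644 - 643} + 3 \left(-3106\right) = 1^{-1} \left(-481\right) - 9318 = 1 \left(-481\right) - 9318 = -481 - 9318 = -9799$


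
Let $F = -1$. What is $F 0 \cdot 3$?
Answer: $0$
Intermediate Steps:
$F 0 \cdot 3 = \left(-1\right) 0 \cdot 3 = 0 \cdot 3 = 0$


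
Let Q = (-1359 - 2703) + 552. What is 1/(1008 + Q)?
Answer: -1/2502 ≈ -0.00039968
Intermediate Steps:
Q = -3510 (Q = -4062 + 552 = -3510)
1/(1008 + Q) = 1/(1008 - 3510) = 1/(-2502) = -1/2502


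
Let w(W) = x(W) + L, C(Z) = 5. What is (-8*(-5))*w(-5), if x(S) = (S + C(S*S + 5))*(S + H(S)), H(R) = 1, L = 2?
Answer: 80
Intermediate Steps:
x(S) = (1 + S)*(5 + S) (x(S) = (S + 5)*(S + 1) = (5 + S)*(1 + S) = (1 + S)*(5 + S))
w(W) = 7 + W² + 6*W (w(W) = (5 + W² + 6*W) + 2 = 7 + W² + 6*W)
(-8*(-5))*w(-5) = (-8*(-5))*(7 + (-5)² + 6*(-5)) = 40*(7 + 25 - 30) = 40*2 = 80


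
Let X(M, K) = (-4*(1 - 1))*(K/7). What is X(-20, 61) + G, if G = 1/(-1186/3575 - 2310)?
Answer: -3575/8259436 ≈ -0.00043284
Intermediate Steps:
G = -3575/8259436 (G = 1/(-1186*1/3575 - 2310) = 1/(-1186/3575 - 2310) = 1/(-8259436/3575) = -3575/8259436 ≈ -0.00043284)
X(M, K) = 0 (X(M, K) = (-4*0)*(K*(⅐)) = 0*(K/7) = 0)
X(-20, 61) + G = 0 - 3575/8259436 = -3575/8259436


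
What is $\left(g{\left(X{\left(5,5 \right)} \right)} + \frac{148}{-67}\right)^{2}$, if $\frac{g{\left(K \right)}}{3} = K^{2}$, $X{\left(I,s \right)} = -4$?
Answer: $\frac{9412624}{4489} \approx 2096.8$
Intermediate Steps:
$g{\left(K \right)} = 3 K^{2}$
$\left(g{\left(X{\left(5,5 \right)} \right)} + \frac{148}{-67}\right)^{2} = \left(3 \left(-4\right)^{2} + \frac{148}{-67}\right)^{2} = \left(3 \cdot 16 + 148 \left(- \frac{1}{67}\right)\right)^{2} = \left(48 - \frac{148}{67}\right)^{2} = \left(\frac{3068}{67}\right)^{2} = \frac{9412624}{4489}$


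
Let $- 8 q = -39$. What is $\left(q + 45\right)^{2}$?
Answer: $\frac{159201}{64} \approx 2487.5$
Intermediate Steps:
$q = \frac{39}{8}$ ($q = \left(- \frac{1}{8}\right) \left(-39\right) = \frac{39}{8} \approx 4.875$)
$\left(q + 45\right)^{2} = \left(\frac{39}{8} + 45\right)^{2} = \left(\frac{399}{8}\right)^{2} = \frac{159201}{64}$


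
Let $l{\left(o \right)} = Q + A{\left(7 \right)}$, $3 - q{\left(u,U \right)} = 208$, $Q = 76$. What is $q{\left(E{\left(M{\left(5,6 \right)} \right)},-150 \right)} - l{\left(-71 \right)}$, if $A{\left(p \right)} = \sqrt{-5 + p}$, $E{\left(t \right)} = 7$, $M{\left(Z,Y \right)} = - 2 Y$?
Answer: $-281 - \sqrt{2} \approx -282.41$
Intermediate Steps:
$q{\left(u,U \right)} = -205$ ($q{\left(u,U \right)} = 3 - 208 = -205$)
$l{\left(o \right)} = 76 + \sqrt{2}$ ($l{\left(o \right)} = 76 + \sqrt{-5 + 7} = 76 + \sqrt{2}$)
$q{\left(E{\left(M{\left(5,6 \right)} \right)},-150 \right)} - l{\left(-71 \right)} = -205 - \left(76 + \sqrt{2}\right) = -281 - \sqrt{2}$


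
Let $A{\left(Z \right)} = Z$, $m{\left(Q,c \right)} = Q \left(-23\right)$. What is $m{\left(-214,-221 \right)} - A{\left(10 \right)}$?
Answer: $4912$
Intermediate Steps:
$m{\left(Q,c \right)} = - 23 Q$
$m{\left(-214,-221 \right)} - A{\left(10 \right)} = \left(-23\right) \left(-214\right) - 10 = 4922 - 10 = 4912$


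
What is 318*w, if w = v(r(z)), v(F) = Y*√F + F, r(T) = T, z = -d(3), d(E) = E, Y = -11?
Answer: -954 - 3498*I*√3 ≈ -954.0 - 6058.7*I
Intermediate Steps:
z = -3 (z = -1*3 = -3)
v(F) = F - 11*√F (v(F) = -11*√F + F = F - 11*√F)
w = -3 - 11*I*√3 ≈ -3.0 - 19.053*I
318*w = 318*(-3 - 11*I*√3) = -954 - 3498*I*√3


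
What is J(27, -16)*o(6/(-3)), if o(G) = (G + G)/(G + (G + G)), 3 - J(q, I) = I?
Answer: 38/3 ≈ 12.667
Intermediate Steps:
J(q, I) = 3 - I
o(G) = ⅔ (o(G) = (2*G)/(G + 2*G) = (2*G)/((3*G)) = (2*G)*(1/(3*G)) = ⅔)
J(27, -16)*o(6/(-3)) = (3 - 1*(-16))*(⅔) = (3 + 16)*(⅔) = 19*(⅔) = 38/3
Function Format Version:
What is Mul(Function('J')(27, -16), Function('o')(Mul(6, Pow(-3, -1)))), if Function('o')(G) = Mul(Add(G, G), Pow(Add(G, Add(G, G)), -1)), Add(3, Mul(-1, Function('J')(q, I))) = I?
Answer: Rational(38, 3) ≈ 12.667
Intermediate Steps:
Function('J')(q, I) = Add(3, Mul(-1, I))
Function('o')(G) = Rational(2, 3) (Function('o')(G) = Mul(Mul(2, G), Pow(Add(G, Mul(2, G)), -1)) = Mul(Mul(2, G), Pow(Mul(3, G), -1)) = Mul(Mul(2, G), Mul(Rational(1, 3), Pow(G, -1))) = Rational(2, 3))
Mul(Function('J')(27, -16), Function('o')(Mul(6, Pow(-3, -1)))) = Mul(Add(3, Mul(-1, -16)), Rational(2, 3)) = Mul(Add(3, 16), Rational(2, 3)) = Mul(19, Rational(2, 3)) = Rational(38, 3)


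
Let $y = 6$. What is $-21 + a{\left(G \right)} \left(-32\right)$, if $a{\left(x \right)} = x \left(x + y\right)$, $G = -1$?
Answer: $139$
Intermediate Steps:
$a{\left(x \right)} = x \left(6 + x\right)$ ($a{\left(x \right)} = x \left(x + 6\right) = x \left(6 + x\right)$)
$-21 + a{\left(G \right)} \left(-32\right) = -21 + - (6 - 1) \left(-32\right) = -21 + \left(-1\right) 5 \left(-32\right) = -21 - -160 = -21 + 160 = 139$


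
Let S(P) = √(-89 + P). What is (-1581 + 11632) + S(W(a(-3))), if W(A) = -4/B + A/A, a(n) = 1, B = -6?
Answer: 10051 + I*√786/3 ≈ 10051.0 + 9.3452*I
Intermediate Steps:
W(A) = 5/3 (W(A) = -4/(-6) + A/A = -4*(-⅙) + 1 = ⅔ + 1 = 5/3)
(-1581 + 11632) + S(W(a(-3))) = (-1581 + 11632) + √(-89 + 5/3) = 10051 + √(-262/3) = 10051 + I*√786/3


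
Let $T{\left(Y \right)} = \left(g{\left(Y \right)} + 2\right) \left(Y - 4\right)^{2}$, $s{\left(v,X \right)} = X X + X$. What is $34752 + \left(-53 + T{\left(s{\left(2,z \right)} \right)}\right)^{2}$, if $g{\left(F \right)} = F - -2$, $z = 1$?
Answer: $35593$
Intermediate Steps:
$g{\left(F \right)} = 2 + F$ ($g{\left(F \right)} = F + 2 = 2 + F$)
$s{\left(v,X \right)} = X + X^{2}$ ($s{\left(v,X \right)} = X^{2} + X = X + X^{2}$)
$T{\left(Y \right)} = \left(-4 + Y\right)^{2} \left(4 + Y\right)$ ($T{\left(Y \right)} = \left(\left(2 + Y\right) + 2\right) \left(Y - 4\right)^{2} = \left(4 + Y\right) \left(-4 + Y\right)^{2} = \left(-4 + Y\right)^{2} \left(4 + Y\right)$)
$34752 + \left(-53 + T{\left(s{\left(2,z \right)} \right)}\right)^{2} = 34752 + \left(-53 + \left(-4 + 1 \left(1 + 1\right)\right)^{2} \left(4 + 1 \left(1 + 1\right)\right)\right)^{2} = 34752 + \left(-53 + \left(-4 + 1 \cdot 2\right)^{2} \left(4 + 1 \cdot 2\right)\right)^{2} = 34752 + \left(-53 + \left(-4 + 2\right)^{2} \left(4 + 2\right)\right)^{2} = 34752 + \left(-53 + \left(-2\right)^{2} \cdot 6\right)^{2} = 34752 + \left(-53 + 4 \cdot 6\right)^{2} = 34752 + \left(-53 + 24\right)^{2} = 34752 + \left(-29\right)^{2} = 34752 + 841 = 35593$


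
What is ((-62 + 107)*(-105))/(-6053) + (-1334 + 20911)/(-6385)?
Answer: -88330456/38648405 ≈ -2.2855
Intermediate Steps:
((-62 + 107)*(-105))/(-6053) + (-1334 + 20911)/(-6385) = (45*(-105))*(-1/6053) + 19577*(-1/6385) = -4725*(-1/6053) - 19577/6385 = 4725/6053 - 19577/6385 = -88330456/38648405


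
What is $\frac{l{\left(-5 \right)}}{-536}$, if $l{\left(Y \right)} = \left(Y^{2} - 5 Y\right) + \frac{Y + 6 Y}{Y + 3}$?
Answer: $- \frac{135}{1072} \approx -0.12593$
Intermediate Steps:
$l{\left(Y \right)} = Y^{2} - 5 Y + \frac{7 Y}{3 + Y}$ ($l{\left(Y \right)} = \left(Y^{2} - 5 Y\right) + \frac{7 Y}{3 + Y} = Y^{2} - 5 Y + \frac{7 Y}{3 + Y}$)
$\frac{l{\left(-5 \right)}}{-536} = \frac{\left(-5\right) \frac{1}{3 - 5} \left(-8 + \left(-5\right)^{2} - -10\right)}{-536} = - \frac{\left(-5\right) \frac{1}{-2} \left(-8 + 25 + 10\right)}{536} = - \frac{\left(-5\right) \left(- \frac{1}{2}\right) 27}{536} = \left(- \frac{1}{536}\right) \frac{135}{2} = - \frac{135}{1072}$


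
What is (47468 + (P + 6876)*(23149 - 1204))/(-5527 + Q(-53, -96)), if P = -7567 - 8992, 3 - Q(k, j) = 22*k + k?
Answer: 212445967/4305 ≈ 49349.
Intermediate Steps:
Q(k, j) = 3 - 23*k (Q(k, j) = 3 - (22*k + k) = 3 - 23*k)
P = -16559
(47468 + (P + 6876)*(23149 - 1204))/(-5527 + Q(-53, -96)) = (47468 + (-16559 + 6876)*(23149 - 1204))/(-5527 + (3 - 23*(-53))) = (47468 - 9683*21945)/(-5527 + (3 + 1219)) = (47468 - 212493435)/(-5527 + 1222) = -212445967/(-4305) = -212445967*(-1/4305) = 212445967/4305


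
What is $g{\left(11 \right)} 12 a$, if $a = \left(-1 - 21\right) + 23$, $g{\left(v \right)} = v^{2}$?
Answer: $1452$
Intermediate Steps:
$a = 1$ ($a = -22 + 23 = 1$)
$g{\left(11 \right)} 12 a = 11^{2} \cdot 12 \cdot 1 = 121 \cdot 12 \cdot 1 = 1452 \cdot 1 = 1452$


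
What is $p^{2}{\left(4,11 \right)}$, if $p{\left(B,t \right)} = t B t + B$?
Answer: $238144$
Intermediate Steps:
$p{\left(B,t \right)} = B + B t^{2}$ ($p{\left(B,t \right)} = B t t + B = B t^{2} + B = B + B t^{2}$)
$p^{2}{\left(4,11 \right)} = \left(4 \left(1 + 11^{2}\right)\right)^{2} = \left(4 \left(1 + 121\right)\right)^{2} = \left(4 \cdot 122\right)^{2} = 488^{2} = 238144$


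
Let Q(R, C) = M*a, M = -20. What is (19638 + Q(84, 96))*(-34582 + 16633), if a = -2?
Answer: -353200422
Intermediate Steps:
Q(R, C) = 40 (Q(R, C) = -20*(-2) = 40)
(19638 + Q(84, 96))*(-34582 + 16633) = (19638 + 40)*(-34582 + 16633) = 19678*(-17949) = -353200422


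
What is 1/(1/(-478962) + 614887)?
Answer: 478962/294507507293 ≈ 1.6263e-6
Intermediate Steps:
1/(1/(-478962) + 614887) = 1/(-1/478962 + 614887) = 1/(294507507293/478962) = 478962/294507507293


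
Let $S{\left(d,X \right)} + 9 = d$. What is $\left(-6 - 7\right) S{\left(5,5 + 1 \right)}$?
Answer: $52$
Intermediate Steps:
$S{\left(d,X \right)} = -9 + d$
$\left(-6 - 7\right) S{\left(5,5 + 1 \right)} = \left(-6 - 7\right) \left(-9 + 5\right) = \left(-13\right) \left(-4\right) = 52$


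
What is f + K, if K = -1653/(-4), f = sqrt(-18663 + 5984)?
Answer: 1653/4 + I*sqrt(12679) ≈ 413.25 + 112.6*I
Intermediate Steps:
f = I*sqrt(12679) (f = sqrt(-12679) = I*sqrt(12679) ≈ 112.6*I)
K = 1653/4 (K = -1653*(-1)/4 = -57*(-29/4) = 1653/4 ≈ 413.25)
f + K = I*sqrt(12679) + 1653/4 = 1653/4 + I*sqrt(12679)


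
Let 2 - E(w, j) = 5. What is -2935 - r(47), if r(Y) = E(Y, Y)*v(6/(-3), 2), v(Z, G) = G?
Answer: -2929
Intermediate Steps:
E(w, j) = -3 (E(w, j) = 2 - 1*5 = 2 - 5 = -3)
r(Y) = -6 (r(Y) = -3*2 = -6)
-2935 - r(47) = -2935 - 1*(-6) = -2935 + 6 = -2929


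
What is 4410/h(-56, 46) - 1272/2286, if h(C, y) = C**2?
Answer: 10361/12192 ≈ 0.84982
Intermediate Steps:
4410/h(-56, 46) - 1272/2286 = 4410/((-56)**2) - 1272/2286 = 4410/3136 - 1272*1/2286 = 4410*(1/3136) - 212/381 = 45/32 - 212/381 = 10361/12192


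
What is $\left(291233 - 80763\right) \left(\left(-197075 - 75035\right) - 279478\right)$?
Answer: $-116092726360$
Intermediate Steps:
$\left(291233 - 80763\right) \left(\left(-197075 - 75035\right) - 279478\right) = 210470 \left(\left(-197075 - 75035\right) - 279478\right) = 210470 \left(-272110 - 279478\right) = 210470 \left(-551588\right) = -116092726360$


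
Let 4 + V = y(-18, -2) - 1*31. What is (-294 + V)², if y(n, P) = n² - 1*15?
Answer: 400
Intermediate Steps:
y(n, P) = -15 + n² (y(n, P) = n² - 15 = -15 + n²)
V = 274 (V = -4 + ((-15 + (-18)²) - 1*31) = -4 + ((-15 + 324) - 31) = -4 + (309 - 31) = -4 + 278 = 274)
(-294 + V)² = (-294 + 274)² = (-20)² = 400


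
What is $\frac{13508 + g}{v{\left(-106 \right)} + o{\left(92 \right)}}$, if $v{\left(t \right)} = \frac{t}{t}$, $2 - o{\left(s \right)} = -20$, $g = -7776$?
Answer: $\frac{5732}{23} \approx 249.22$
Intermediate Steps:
$o{\left(s \right)} = 22$ ($o{\left(s \right)} = 2 - -20 = 2 + 20 = 22$)
$v{\left(t \right)} = 1$
$\frac{13508 + g}{v{\left(-106 \right)} + o{\left(92 \right)}} = \frac{13508 - 7776}{1 + 22} = \frac{5732}{23}$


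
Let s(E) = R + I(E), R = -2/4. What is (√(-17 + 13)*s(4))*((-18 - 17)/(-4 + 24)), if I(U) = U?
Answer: -49*I/4 ≈ -12.25*I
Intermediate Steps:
R = -½ (R = -2*¼ = -½ ≈ -0.50000)
s(E) = -½ + E
(√(-17 + 13)*s(4))*((-18 - 17)/(-4 + 24)) = (√(-17 + 13)*(-½ + 4))*((-18 - 17)/(-4 + 24)) = (√(-4)*(7/2))*(-35/20) = ((2*I)*(7/2))*(-35*1/20) = (7*I)*(-7/4) = -49*I/4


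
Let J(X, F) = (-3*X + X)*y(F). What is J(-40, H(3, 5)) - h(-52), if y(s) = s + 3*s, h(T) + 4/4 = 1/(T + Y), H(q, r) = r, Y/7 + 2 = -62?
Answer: 800501/500 ≈ 1601.0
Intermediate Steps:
Y = -448 (Y = -14 + 7*(-62) = -14 - 434 = -448)
h(T) = -1 + 1/(-448 + T) (h(T) = -1 + 1/(T - 448) = -1 + 1/(-448 + T))
y(s) = 4*s
J(X, F) = -8*F*X (J(X, F) = (-3*X + X)*(4*F) = (-2*X)*(4*F) = -8*F*X)
J(-40, H(3, 5)) - h(-52) = -8*5*(-40) - (449 - 1*(-52))/(-448 - 52) = 1600 - (449 + 52)/(-500) = 1600 - (-1)*501/500 = 1600 - 1*(-501/500) = 1600 + 501/500 = 800501/500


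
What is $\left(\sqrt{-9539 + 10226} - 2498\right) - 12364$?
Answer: $-14862 + \sqrt{687} \approx -14836.0$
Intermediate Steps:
$\left(\sqrt{-9539 + 10226} - 2498\right) - 12364 = \left(\sqrt{687} - 2498\right) - 12364 = \left(-2498 + \sqrt{687}\right) - 12364 = -14862 + \sqrt{687}$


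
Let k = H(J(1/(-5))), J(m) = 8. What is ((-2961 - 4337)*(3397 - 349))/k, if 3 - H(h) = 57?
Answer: 3707384/9 ≈ 4.1193e+5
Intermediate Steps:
H(h) = -54 (H(h) = 3 - 1*57 = 3 - 57 = -54)
k = -54
((-2961 - 4337)*(3397 - 349))/k = ((-2961 - 4337)*(3397 - 349))/(-54) = -7298*3048*(-1/54) = -22244304*(-1/54) = 3707384/9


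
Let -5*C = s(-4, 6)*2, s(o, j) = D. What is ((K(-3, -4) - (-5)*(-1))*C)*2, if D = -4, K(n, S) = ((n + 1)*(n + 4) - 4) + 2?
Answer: -144/5 ≈ -28.800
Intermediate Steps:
K(n, S) = -2 + (1 + n)*(4 + n) (K(n, S) = ((1 + n)*(4 + n) - 4) + 2 = (-4 + (1 + n)*(4 + n)) + 2 = -2 + (1 + n)*(4 + n))
s(o, j) = -4
C = 8/5 (C = -(-4)*2/5 = -⅕*(-8) = 8/5 ≈ 1.6000)
((K(-3, -4) - (-5)*(-1))*C)*2 = (((2 + (-3)² + 5*(-3)) - (-5)*(-1))*(8/5))*2 = (((2 + 9 - 15) - 1*5)*(8/5))*2 = ((-4 - 5)*(8/5))*2 = -9*8/5*2 = -72/5*2 = -144/5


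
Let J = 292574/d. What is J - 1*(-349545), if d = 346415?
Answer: 121087923749/346415 ≈ 3.4955e+5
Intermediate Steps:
J = 292574/346415 ≈ 0.84458
J - 1*(-349545) = 292574/346415 - 1*(-349545) = 292574/346415 + 349545 = 121087923749/346415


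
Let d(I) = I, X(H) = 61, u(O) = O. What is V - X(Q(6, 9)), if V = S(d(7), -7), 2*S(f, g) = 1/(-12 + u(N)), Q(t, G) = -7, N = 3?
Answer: -1099/18 ≈ -61.056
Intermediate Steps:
S(f, g) = -1/18 (S(f, g) = 1/(2*(-12 + 3)) = (½)/(-9) = (½)*(-⅑) = -1/18)
V = -1/18 ≈ -0.055556
V - X(Q(6, 9)) = -1/18 - 1*61 = -1/18 - 61 = -1099/18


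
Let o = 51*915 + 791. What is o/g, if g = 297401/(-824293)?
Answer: -39117648608/297401 ≈ -1.3153e+5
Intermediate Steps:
g = -297401/824293 (g = 297401*(-1/824293) = -297401/824293 ≈ -0.36080)
o = 47456 (o = 46665 + 791 = 47456)
o/g = 47456/(-297401/824293) = 47456*(-824293/297401) = -39117648608/297401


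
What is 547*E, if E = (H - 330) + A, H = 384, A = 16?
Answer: 38290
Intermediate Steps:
E = 70 (E = (384 - 330) + 16 = 54 + 16 = 70)
547*E = 547*70 = 38290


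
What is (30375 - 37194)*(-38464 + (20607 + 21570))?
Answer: -25318947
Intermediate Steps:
(30375 - 37194)*(-38464 + (20607 + 21570)) = -6819*(-38464 + 42177) = -6819*3713 = -25318947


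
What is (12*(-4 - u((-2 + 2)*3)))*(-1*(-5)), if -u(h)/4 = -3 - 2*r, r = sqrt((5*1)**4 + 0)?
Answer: -12960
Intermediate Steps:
r = 25 (r = sqrt(5**4 + 0) = sqrt(625 + 0) = sqrt(625) = 25)
u(h) = 212 (u(h) = -4*(-3 - 2*25) = -4*(-3 - 50) = -4*(-53) = 212)
(12*(-4 - u((-2 + 2)*3)))*(-1*(-5)) = (12*(-4 - 1*212))*(-1*(-5)) = (12*(-4 - 212))*5 = (12*(-216))*5 = -2592*5 = -12960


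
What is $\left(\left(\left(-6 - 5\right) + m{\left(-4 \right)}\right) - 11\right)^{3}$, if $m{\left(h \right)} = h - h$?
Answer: $-10648$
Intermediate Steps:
$m{\left(h \right)} = 0$
$\left(\left(\left(-6 - 5\right) + m{\left(-4 \right)}\right) - 11\right)^{3} = \left(\left(\left(-6 - 5\right) + 0\right) - 11\right)^{3} = \left(\left(-11 + 0\right) - 11\right)^{3} = \left(-11 - 11\right)^{3} = \left(-22\right)^{3} = -10648$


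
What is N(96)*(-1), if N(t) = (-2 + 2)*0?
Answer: 0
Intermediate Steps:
N(t) = 0 (N(t) = 0*0 = 0)
N(96)*(-1) = 0*(-1) = 0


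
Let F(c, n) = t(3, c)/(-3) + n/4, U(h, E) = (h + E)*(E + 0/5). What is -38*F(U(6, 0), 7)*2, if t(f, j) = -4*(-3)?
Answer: 171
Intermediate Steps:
t(f, j) = 12
U(h, E) = E*(E + h) (U(h, E) = (E + h)*(E + 0*(⅕)) = (E + h)*(E + 0) = (E + h)*E = E*(E + h))
F(c, n) = -4 + n/4 (F(c, n) = 12/(-3) + n/4 = 12*(-⅓) + n*(¼) = -4 + n/4)
-38*F(U(6, 0), 7)*2 = -38*(-4 + (¼)*7)*2 = -38*(-4 + 7/4)*2 = -38*(-9/4)*2 = (171/2)*2 = 171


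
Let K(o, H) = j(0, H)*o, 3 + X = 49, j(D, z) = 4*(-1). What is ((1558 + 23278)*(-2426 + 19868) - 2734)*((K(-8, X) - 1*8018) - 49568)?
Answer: -24931631821012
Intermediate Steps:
j(D, z) = -4
X = 46 (X = -3 + 49 = 46)
K(o, H) = -4*o
((1558 + 23278)*(-2426 + 19868) - 2734)*((K(-8, X) - 1*8018) - 49568) = ((1558 + 23278)*(-2426 + 19868) - 2734)*((-4*(-8) - 1*8018) - 49568) = (24836*17442 - 2734)*((32 - 8018) - 49568) = (433189512 - 2734)*(-7986 - 49568) = 433186778*(-57554) = -24931631821012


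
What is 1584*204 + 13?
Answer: 323149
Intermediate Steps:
1584*204 + 13 = 323136 + 13 = 323149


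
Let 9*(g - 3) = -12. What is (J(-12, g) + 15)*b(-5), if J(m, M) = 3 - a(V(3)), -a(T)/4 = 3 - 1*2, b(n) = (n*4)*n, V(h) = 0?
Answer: 2200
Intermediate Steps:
g = 5/3 (g = 3 + (⅑)*(-12) = 3 - 4/3 = 5/3 ≈ 1.6667)
b(n) = 4*n² (b(n) = (4*n)*n = 4*n²)
a(T) = -4 (a(T) = -4*(3 - 1*2) = -4*(3 - 2) = -4*1 = -4)
J(m, M) = 7 (J(m, M) = 3 - 1*(-4) = 3 + 4 = 7)
(J(-12, g) + 15)*b(-5) = (7 + 15)*(4*(-5)²) = 22*(4*25) = 22*100 = 2200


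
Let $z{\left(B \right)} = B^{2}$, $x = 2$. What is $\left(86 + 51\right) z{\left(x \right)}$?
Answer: $548$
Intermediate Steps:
$\left(86 + 51\right) z{\left(x \right)} = \left(86 + 51\right) 2^{2} = 137 \cdot 4 = 548$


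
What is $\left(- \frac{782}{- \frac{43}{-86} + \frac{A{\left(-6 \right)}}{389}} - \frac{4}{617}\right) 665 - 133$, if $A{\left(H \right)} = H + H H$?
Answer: $- \frac{249665960509}{277033} \approx -9.0121 \cdot 10^{5}$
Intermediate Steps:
$A{\left(H \right)} = H + H^{2}$
$\left(- \frac{782}{- \frac{43}{-86} + \frac{A{\left(-6 \right)}}{389}} - \frac{4}{617}\right) 665 - 133 = \left(- \frac{782}{- \frac{43}{-86} + \frac{\left(-6\right) \left(1 - 6\right)}{389}} - \frac{4}{617}\right) 665 - 133 = \left(- \frac{782}{\left(-43\right) \left(- \frac{1}{86}\right) + \left(-6\right) \left(-5\right) \frac{1}{389}} - \frac{4}{617}\right) 665 - 133 = \left(- \frac{782}{\frac{1}{2} + 30 \cdot \frac{1}{389}} - \frac{4}{617}\right) 665 - 133 = \left(- \frac{782}{\frac{1}{2} + \frac{30}{389}} - \frac{4}{617}\right) 665 - 133 = \left(- \frac{782}{\frac{449}{778}} - \frac{4}{617}\right) 665 - 133 = \left(\left(-782\right) \frac{778}{449} - \frac{4}{617}\right) 665 - 133 = \left(- \frac{608396}{449} - \frac{4}{617}\right) 665 - 133 = \left(- \frac{375382128}{277033}\right) 665 - 133 = - \frac{249629115120}{277033} - 133 = - \frac{249665960509}{277033}$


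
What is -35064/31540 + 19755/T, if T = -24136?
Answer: -367344351/190312360 ≈ -1.9302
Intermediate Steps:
-35064/31540 + 19755/T = -35064/31540 + 19755/(-24136) = -35064*1/31540 + 19755*(-1/24136) = -8766/7885 - 19755/24136 = -367344351/190312360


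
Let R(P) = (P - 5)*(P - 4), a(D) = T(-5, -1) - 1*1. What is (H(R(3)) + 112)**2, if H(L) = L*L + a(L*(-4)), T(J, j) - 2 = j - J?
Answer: 14641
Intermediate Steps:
T(J, j) = 2 + j - J (T(J, j) = 2 + (j - J) = 2 + j - J)
a(D) = 5 (a(D) = (2 - 1 - 1*(-5)) - 1*1 = (2 - 1 + 5) - 1 = 6 - 1 = 5)
R(P) = (-5 + P)*(-4 + P)
H(L) = 5 + L**2 (H(L) = L*L + 5 = L**2 + 5 = 5 + L**2)
(H(R(3)) + 112)**2 = ((5 + (20 + 3**2 - 9*3)**2) + 112)**2 = ((5 + (20 + 9 - 27)**2) + 112)**2 = ((5 + 2**2) + 112)**2 = ((5 + 4) + 112)**2 = (9 + 112)**2 = 121**2 = 14641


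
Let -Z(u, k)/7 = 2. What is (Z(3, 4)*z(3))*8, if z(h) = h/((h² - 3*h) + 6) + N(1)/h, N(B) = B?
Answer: -280/3 ≈ -93.333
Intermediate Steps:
Z(u, k) = -14 (Z(u, k) = -7*2 = -14)
z(h) = 1/h + h/(6 + h² - 3*h) (z(h) = h/((h² - 3*h) + 6) + 1/h = h/(6 + h² - 3*h) + 1/h = 1/h + h/(6 + h² - 3*h))
(Z(3, 4)*z(3))*8 = -14*(6 - 3*3 + 2*3²)/(3*(6 + 3² - 3*3))*8 = -14*(6 - 9 + 2*9)/(3*(6 + 9 - 9))*8 = -14*(6 - 9 + 18)/(3*6)*8 = -14*15/(3*6)*8 = -14*⅚*8 = -35/3*8 = -280/3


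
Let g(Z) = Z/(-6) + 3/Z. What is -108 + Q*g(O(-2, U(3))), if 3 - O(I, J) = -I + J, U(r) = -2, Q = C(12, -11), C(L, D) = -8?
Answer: -112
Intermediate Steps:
Q = -8
O(I, J) = 3 + I - J (O(I, J) = 3 - (-I + J) = 3 - (J - I) = 3 + (I - J) = 3 + I - J)
g(Z) = 3/Z - Z/6 (g(Z) = Z*(-⅙) + 3/Z = -Z/6 + 3/Z = 3/Z - Z/6)
-108 + Q*g(O(-2, U(3))) = -108 - 8*(3/(3 - 2 - 1*(-2)) - (3 - 2 - 1*(-2))/6) = -108 - 8*(3/(3 - 2 + 2) - (3 - 2 + 2)/6) = -108 - 8*(3/3 - ⅙*3) = -108 - 8*(3*(⅓) - ½) = -108 - 8*(1 - ½) = -108 - 8*½ = -108 - 4 = -112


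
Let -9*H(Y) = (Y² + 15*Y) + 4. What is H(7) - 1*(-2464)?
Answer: 22018/9 ≈ 2446.4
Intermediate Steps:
H(Y) = -4/9 - 5*Y/3 - Y²/9 (H(Y) = -((Y² + 15*Y) + 4)/9 = -(4 + Y² + 15*Y)/9 = -4/9 - 5*Y/3 - Y²/9)
H(7) - 1*(-2464) = (-4/9 - 5/3*7 - ⅑*7²) - 1*(-2464) = (-4/9 - 35/3 - ⅑*49) + 2464 = (-4/9 - 35/3 - 49/9) + 2464 = -158/9 + 2464 = 22018/9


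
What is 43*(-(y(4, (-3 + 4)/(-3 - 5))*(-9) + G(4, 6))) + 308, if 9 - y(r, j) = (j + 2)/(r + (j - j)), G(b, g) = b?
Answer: 110003/32 ≈ 3437.6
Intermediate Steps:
y(r, j) = 9 - (2 + j)/r (y(r, j) = 9 - (j + 2)/(r + (j - j)) = 9 - (2 + j)/(r + 0) = 9 - (2 + j)/r)
43*(-(y(4, (-3 + 4)/(-3 - 5))*(-9) + G(4, 6))) + 308 = 43*(-(((-2 - (-3 + 4)/(-3 - 5) + 9*4)/4)*(-9) + 4)) + 308 = 43*(-(((-2 - 1/(-8) + 36)/4)*(-9) + 4)) + 308 = 43*(-(((-2 - (-1)/8 + 36)/4)*(-9) + 4)) + 308 = 43*(-(((-2 - 1*(-⅛) + 36)/4)*(-9) + 4)) + 308 = 43*(-(((-2 + ⅛ + 36)/4)*(-9) + 4)) + 308 = 43*(-(((¼)*(273/8))*(-9) + 4)) + 308 = 43*(-((273/32)*(-9) + 4)) + 308 = 43*(-(-2457/32 + 4)) + 308 = 43*(-1*(-2329/32)) + 308 = 43*(2329/32) + 308 = 100147/32 + 308 = 110003/32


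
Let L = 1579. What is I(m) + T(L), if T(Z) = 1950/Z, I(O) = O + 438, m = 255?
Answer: 1096197/1579 ≈ 694.24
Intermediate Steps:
I(O) = 438 + O
I(m) + T(L) = (438 + 255) + 1950/1579 = 693 + 1950*(1/1579) = 693 + 1950/1579 = 1096197/1579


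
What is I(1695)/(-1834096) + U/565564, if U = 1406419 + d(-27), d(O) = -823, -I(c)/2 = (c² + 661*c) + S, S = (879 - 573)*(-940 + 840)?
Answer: 220639208193/32415583442 ≈ 6.8066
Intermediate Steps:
S = -30600 (S = 306*(-100) = -30600)
I(c) = 61200 - 1322*c - 2*c² (I(c) = -2*((c² + 661*c) - 30600) = -2*(-30600 + c² + 661*c) = 61200 - 1322*c - 2*c²)
U = 1405596 (U = 1406419 - 823 = 1405596)
I(1695)/(-1834096) + U/565564 = (61200 - 1322*1695 - 2*1695²)/(-1834096) + 1405596/565564 = (61200 - 2240790 - 2*2873025)*(-1/1834096) + 1405596*(1/565564) = (61200 - 2240790 - 5746050)*(-1/1834096) + 351399/141391 = -7925640*(-1/1834096) + 351399/141391 = 990705/229262 + 351399/141391 = 220639208193/32415583442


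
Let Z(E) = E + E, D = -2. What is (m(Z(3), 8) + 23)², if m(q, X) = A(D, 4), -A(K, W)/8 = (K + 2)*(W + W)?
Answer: 529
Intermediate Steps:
A(K, W) = -16*W*(2 + K) (A(K, W) = -8*(K + 2)*(W + W) = -8*(2 + K)*2*W = -16*W*(2 + K))
Z(E) = 2*E
m(q, X) = 0 (m(q, X) = -16*4*(2 - 2) = -16*4*0 = 0)
(m(Z(3), 8) + 23)² = (0 + 23)² = 23² = 529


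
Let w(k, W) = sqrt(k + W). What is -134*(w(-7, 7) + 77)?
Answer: -10318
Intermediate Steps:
w(k, W) = sqrt(W + k)
-134*(w(-7, 7) + 77) = -134*(sqrt(7 - 7) + 77) = -134*(sqrt(0) + 77) = -134*(0 + 77) = -134*77 = -10318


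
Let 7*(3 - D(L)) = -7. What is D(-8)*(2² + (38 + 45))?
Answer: 348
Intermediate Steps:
D(L) = 4 (D(L) = 3 - ⅐*(-7) = 3 + 1 = 4)
D(-8)*(2² + (38 + 45)) = 4*(2² + (38 + 45)) = 4*(4 + 83) = 4*87 = 348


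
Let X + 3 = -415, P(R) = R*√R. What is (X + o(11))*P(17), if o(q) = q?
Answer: -6919*√17 ≈ -28528.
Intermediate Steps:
P(R) = R^(3/2)
X = -418 (X = -3 - 415 = -418)
(X + o(11))*P(17) = (-418 + 11)*17^(3/2) = -6919*√17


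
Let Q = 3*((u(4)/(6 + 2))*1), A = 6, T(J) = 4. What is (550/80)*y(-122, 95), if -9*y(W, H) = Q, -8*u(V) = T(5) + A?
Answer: 275/768 ≈ 0.35807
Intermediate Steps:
u(V) = -5/4 (u(V) = -(4 + 6)/8 = -1/8*10 = -5/4)
Q = -15/32 (Q = 3*(-5/(4*(6 + 2))*1) = 3*(-5/4/8*1) = 3*(-5/4*1/8*1) = 3*(-5/32*1) = 3*(-5/32) = -15/32 ≈ -0.46875)
y(W, H) = 5/96 (y(W, H) = -1/9*(-15/32) = 5/96)
(550/80)*y(-122, 95) = (550/80)*(5/96) = (550*(1/80))*(5/96) = (55/8)*(5/96) = 275/768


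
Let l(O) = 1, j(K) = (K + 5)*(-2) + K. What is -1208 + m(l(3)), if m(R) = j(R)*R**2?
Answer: -1219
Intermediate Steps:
j(K) = -10 - K (j(K) = (5 + K)*(-2) + K = (-10 - 2*K) + K = -10 - K)
m(R) = R**2*(-10 - R) (m(R) = (-10 - R)*R**2 = R**2*(-10 - R))
-1208 + m(l(3)) = -1208 + 1**2*(-10 - 1*1) = -1208 + 1*(-10 - 1) = -1208 + 1*(-11) = -1208 - 11 = -1219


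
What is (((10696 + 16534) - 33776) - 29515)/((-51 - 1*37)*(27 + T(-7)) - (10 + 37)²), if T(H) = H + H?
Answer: 36061/3353 ≈ 10.755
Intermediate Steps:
T(H) = 2*H
(((10696 + 16534) - 33776) - 29515)/((-51 - 1*37)*(27 + T(-7)) - (10 + 37)²) = (((10696 + 16534) - 33776) - 29515)/((-51 - 1*37)*(27 + 2*(-7)) - (10 + 37)²) = ((27230 - 33776) - 29515)/((-51 - 37)*(27 - 14) - 1*47²) = (-6546 - 29515)/(-88*13 - 1*2209) = -36061/(-1144 - 2209) = -36061/(-3353) = -36061*(-1/3353) = 36061/3353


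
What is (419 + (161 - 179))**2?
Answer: 160801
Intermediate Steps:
(419 + (161 - 179))**2 = (419 - 18)**2 = 401**2 = 160801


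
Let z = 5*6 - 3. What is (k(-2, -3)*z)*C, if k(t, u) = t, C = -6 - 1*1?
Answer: 378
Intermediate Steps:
C = -7 (C = -6 - 1 = -7)
z = 27 (z = 30 - 3 = 27)
(k(-2, -3)*z)*C = -2*27*(-7) = -54*(-7) = 378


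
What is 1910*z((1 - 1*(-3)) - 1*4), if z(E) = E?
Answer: 0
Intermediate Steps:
1910*z((1 - 1*(-3)) - 1*4) = 1910*((1 - 1*(-3)) - 1*4) = 1910*((1 + 3) - 4) = 1910*(4 - 4) = 1910*0 = 0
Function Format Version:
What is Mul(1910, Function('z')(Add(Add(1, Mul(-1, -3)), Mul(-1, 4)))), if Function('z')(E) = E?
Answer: 0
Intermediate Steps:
Mul(1910, Function('z')(Add(Add(1, Mul(-1, -3)), Mul(-1, 4)))) = Mul(1910, Add(Add(1, Mul(-1, -3)), Mul(-1, 4))) = Mul(1910, Add(Add(1, 3), -4)) = Mul(1910, Add(4, -4)) = Mul(1910, 0) = 0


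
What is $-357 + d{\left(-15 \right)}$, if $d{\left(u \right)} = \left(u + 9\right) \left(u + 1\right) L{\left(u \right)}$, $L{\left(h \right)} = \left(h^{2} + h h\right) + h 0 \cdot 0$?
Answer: $37443$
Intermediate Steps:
$L{\left(h \right)} = 2 h^{2}$ ($L{\left(h \right)} = \left(h^{2} + h^{2}\right) + 0 \cdot 0 = 2 h^{2} + 0 = 2 h^{2}$)
$d{\left(u \right)} = 2 u^{2} \left(1 + u\right) \left(9 + u\right)$ ($d{\left(u \right)} = \left(u + 9\right) \left(u + 1\right) 2 u^{2} = \left(9 + u\right) \left(1 + u\right) 2 u^{2} = \left(1 + u\right) \left(9 + u\right) 2 u^{2} = 2 u^{2} \left(1 + u\right) \left(9 + u\right)$)
$-357 + d{\left(-15 \right)} = -357 + 2 \left(-15\right)^{2} \left(9 + \left(-15\right)^{2} + 10 \left(-15\right)\right) = -357 + 2 \cdot 225 \left(9 + 225 - 150\right) = -357 + 2 \cdot 225 \cdot 84 = -357 + 37800 = 37443$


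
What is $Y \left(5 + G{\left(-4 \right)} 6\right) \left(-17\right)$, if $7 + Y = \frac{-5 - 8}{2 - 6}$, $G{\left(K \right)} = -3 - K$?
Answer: $\frac{2805}{4} \approx 701.25$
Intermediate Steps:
$Y = - \frac{15}{4}$ ($Y = -7 + \frac{-5 - 8}{2 - 6} = -7 - \frac{13}{-4} = -7 - - \frac{13}{4} = -7 + \frac{13}{4} = - \frac{15}{4} \approx -3.75$)
$Y \left(5 + G{\left(-4 \right)} 6\right) \left(-17\right) = - \frac{15 \left(5 + \left(-3 - -4\right) 6\right)}{4} \left(-17\right) = - \frac{15 \left(5 + \left(-3 + 4\right) 6\right)}{4} \left(-17\right) = - \frac{15 \left(5 + 1 \cdot 6\right)}{4} \left(-17\right) = - \frac{15 \left(5 + 6\right)}{4} \left(-17\right) = \left(- \frac{15}{4}\right) 11 \left(-17\right) = \left(- \frac{165}{4}\right) \left(-17\right) = \frac{2805}{4}$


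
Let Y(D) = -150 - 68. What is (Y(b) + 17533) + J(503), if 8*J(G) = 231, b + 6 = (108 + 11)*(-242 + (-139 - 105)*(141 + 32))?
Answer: 138751/8 ≈ 17344.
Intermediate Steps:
b = -5052032 (b = -6 + (108 + 11)*(-242 + (-139 - 105)*(141 + 32)) = -6 + 119*(-242 - 244*173) = -6 + 119*(-242 - 42212) = -6 + 119*(-42454) = -6 - 5052026 = -5052032)
J(G) = 231/8 (J(G) = (⅛)*231 = 231/8)
Y(D) = -218
(Y(b) + 17533) + J(503) = (-218 + 17533) + 231/8 = 17315 + 231/8 = 138751/8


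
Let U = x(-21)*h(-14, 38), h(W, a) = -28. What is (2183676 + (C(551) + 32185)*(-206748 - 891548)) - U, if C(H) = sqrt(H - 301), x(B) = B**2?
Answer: -35346460736 - 5491480*sqrt(10) ≈ -3.5364e+10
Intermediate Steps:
C(H) = sqrt(-301 + H)
U = -12348 (U = (-21)**2*(-28) = 441*(-28) = -12348)
(2183676 + (C(551) + 32185)*(-206748 - 891548)) - U = (2183676 + (sqrt(-301 + 551) + 32185)*(-206748 - 891548)) - 1*(-12348) = (2183676 + (sqrt(250) + 32185)*(-1098296)) + 12348 = (2183676 + (5*sqrt(10) + 32185)*(-1098296)) + 12348 = (2183676 + (32185 + 5*sqrt(10))*(-1098296)) + 12348 = (2183676 + (-35348656760 - 5491480*sqrt(10))) + 12348 = (-35346473084 - 5491480*sqrt(10)) + 12348 = -35346460736 - 5491480*sqrt(10)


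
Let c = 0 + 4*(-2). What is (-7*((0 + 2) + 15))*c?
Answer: 952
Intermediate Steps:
c = -8 (c = 0 - 8 = -8)
(-7*((0 + 2) + 15))*c = -7*((0 + 2) + 15)*(-8) = -7*(2 + 15)*(-8) = -7*17*(-8) = -119*(-8) = 952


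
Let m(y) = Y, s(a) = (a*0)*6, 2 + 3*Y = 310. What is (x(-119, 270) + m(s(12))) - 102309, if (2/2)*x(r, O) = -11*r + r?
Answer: -303049/3 ≈ -1.0102e+5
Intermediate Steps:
Y = 308/3 (Y = -2/3 + (1/3)*310 = -2/3 + 310/3 = 308/3 ≈ 102.67)
x(r, O) = -10*r (x(r, O) = -11*r + r = -10*r)
s(a) = 0 (s(a) = 0*6 = 0)
m(y) = 308/3
(x(-119, 270) + m(s(12))) - 102309 = (-10*(-119) + 308/3) - 102309 = (1190 + 308/3) - 102309 = 3878/3 - 102309 = -303049/3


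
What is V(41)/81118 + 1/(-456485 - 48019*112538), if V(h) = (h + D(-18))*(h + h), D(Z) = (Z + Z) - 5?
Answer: -1/56775871152 ≈ -1.7613e-11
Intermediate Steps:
D(Z) = -5 + 2*Z (D(Z) = 2*Z - 5 = -5 + 2*Z)
V(h) = 2*h*(-41 + h) (V(h) = (h + (-5 + 2*(-18)))*(h + h) = (h + (-5 - 36))*(2*h) = (h - 41)*(2*h) = (-41 + h)*(2*h) = 2*h*(-41 + h))
V(41)/81118 + 1/(-456485 - 48019*112538) = (2*41*(-41 + 41))/81118 + 1/(-456485 - 48019*112538) = (2*41*0)*(1/81118) + (1/112538)/(-504504) = 0*(1/81118) - 1/504504*1/112538 = 0 - 1/56775871152 = -1/56775871152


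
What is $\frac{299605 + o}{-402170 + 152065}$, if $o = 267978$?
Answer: $- \frac{567583}{250105} \approx -2.2694$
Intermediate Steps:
$\frac{299605 + o}{-402170 + 152065} = \frac{299605 + 267978}{-402170 + 152065} = \frac{567583}{-250105} = 567583 \left(- \frac{1}{250105}\right) = - \frac{567583}{250105}$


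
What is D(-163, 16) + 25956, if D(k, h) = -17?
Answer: 25939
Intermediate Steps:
D(-163, 16) + 25956 = -17 + 25956 = 25939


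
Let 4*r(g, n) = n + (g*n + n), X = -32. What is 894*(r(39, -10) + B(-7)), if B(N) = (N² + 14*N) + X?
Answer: -164049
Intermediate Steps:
r(g, n) = n/2 + g*n/4 (r(g, n) = (n + (g*n + n))/4 = (n + (n + g*n))/4 = (2*n + g*n)/4 = n/2 + g*n/4)
B(N) = -32 + N² + 14*N (B(N) = (N² + 14*N) - 32 = -32 + N² + 14*N)
894*(r(39, -10) + B(-7)) = 894*((¼)*(-10)*(2 + 39) + (-32 + (-7)² + 14*(-7))) = 894*((¼)*(-10)*41 + (-32 + 49 - 98)) = 894*(-205/2 - 81) = 894*(-367/2) = -164049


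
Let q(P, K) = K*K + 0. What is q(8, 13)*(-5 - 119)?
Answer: -20956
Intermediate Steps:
q(P, K) = K² (q(P, K) = K² + 0 = K²)
q(8, 13)*(-5 - 119) = 13²*(-5 - 119) = 169*(-124) = -20956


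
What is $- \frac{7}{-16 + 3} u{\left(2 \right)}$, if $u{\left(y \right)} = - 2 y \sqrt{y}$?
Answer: $- \frac{28 \sqrt{2}}{13} \approx -3.046$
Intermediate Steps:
$u{\left(y \right)} = - 2 y^{\frac{3}{2}}$
$- \frac{7}{-16 + 3} u{\left(2 \right)} = - \frac{7}{-16 + 3} \left(- 2 \cdot 2^{\frac{3}{2}}\right) = - \frac{7}{-13} \left(- 2 \cdot 2 \sqrt{2}\right) = \left(-7\right) \left(- \frac{1}{13}\right) \left(- 4 \sqrt{2}\right) = \frac{7 \left(- 4 \sqrt{2}\right)}{13} = - \frac{28 \sqrt{2}}{13}$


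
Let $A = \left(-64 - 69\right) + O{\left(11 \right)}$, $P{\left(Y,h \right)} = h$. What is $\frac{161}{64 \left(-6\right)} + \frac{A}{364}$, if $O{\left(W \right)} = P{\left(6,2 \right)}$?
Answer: $- \frac{27227}{34944} \approx -0.77916$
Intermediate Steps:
$O{\left(W \right)} = 2$
$A = -131$ ($A = \left(-64 - 69\right) + 2 = -133 + 2 = -131$)
$\frac{161}{64 \left(-6\right)} + \frac{A}{364} = \frac{161}{64 \left(-6\right)} - \frac{131}{364} = \frac{161}{-384} - \frac{131}{364} = 161 \left(- \frac{1}{384}\right) - \frac{131}{364} = - \frac{161}{384} - \frac{131}{364} = - \frac{27227}{34944}$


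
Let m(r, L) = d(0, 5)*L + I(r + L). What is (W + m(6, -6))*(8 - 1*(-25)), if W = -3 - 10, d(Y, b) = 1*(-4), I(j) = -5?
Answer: 198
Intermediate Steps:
d(Y, b) = -4
W = -13
m(r, L) = -5 - 4*L (m(r, L) = -4*L - 5 = -5 - 4*L)
(W + m(6, -6))*(8 - 1*(-25)) = (-13 + (-5 - 4*(-6)))*(8 - 1*(-25)) = (-13 + (-5 + 24))*(8 + 25) = (-13 + 19)*33 = 6*33 = 198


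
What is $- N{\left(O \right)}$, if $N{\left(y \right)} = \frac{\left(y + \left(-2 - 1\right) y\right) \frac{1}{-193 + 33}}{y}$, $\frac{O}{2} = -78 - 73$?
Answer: $- \frac{1}{80} \approx -0.0125$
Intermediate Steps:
$O = -302$ ($O = 2 \left(-78 - 73\right) = 2 \left(-151\right) = -302$)
$N{\left(y \right)} = \frac{1}{80}$ ($N{\left(y \right)} = \frac{\left(y - 3 y\right) \frac{1}{-160}}{y} = \frac{- 2 y \left(- \frac{1}{160}\right)}{y} = \frac{\frac{1}{80} y}{y} = \frac{1}{80}$)
$- N{\left(O \right)} = \left(-1\right) \frac{1}{80} = - \frac{1}{80}$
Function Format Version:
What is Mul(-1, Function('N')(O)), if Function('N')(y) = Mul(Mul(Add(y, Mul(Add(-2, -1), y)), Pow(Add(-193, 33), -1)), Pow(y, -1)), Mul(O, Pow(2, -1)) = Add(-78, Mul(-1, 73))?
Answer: Rational(-1, 80) ≈ -0.012500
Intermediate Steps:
O = -302 (O = Mul(2, Add(-78, Mul(-1, 73))) = Mul(2, Add(-78, -73)) = Mul(2, -151) = -302)
Function('N')(y) = Rational(1, 80) (Function('N')(y) = Mul(Mul(Add(y, Mul(-3, y)), Pow(-160, -1)), Pow(y, -1)) = Mul(Mul(Mul(-2, y), Rational(-1, 160)), Pow(y, -1)) = Mul(Mul(Rational(1, 80), y), Pow(y, -1)) = Rational(1, 80))
Mul(-1, Function('N')(O)) = Mul(-1, Rational(1, 80)) = Rational(-1, 80)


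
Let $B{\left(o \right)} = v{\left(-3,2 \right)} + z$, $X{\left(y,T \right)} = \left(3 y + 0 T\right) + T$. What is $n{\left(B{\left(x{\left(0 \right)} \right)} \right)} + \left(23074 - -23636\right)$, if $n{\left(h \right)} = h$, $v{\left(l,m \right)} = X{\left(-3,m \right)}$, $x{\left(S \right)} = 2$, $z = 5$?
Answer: $46708$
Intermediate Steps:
$X{\left(y,T \right)} = T + 3 y$ ($X{\left(y,T \right)} = \left(3 y + 0\right) + T = 3 y + T = T + 3 y$)
$v{\left(l,m \right)} = -9 + m$ ($v{\left(l,m \right)} = m + 3 \left(-3\right) = m - 9 = -9 + m$)
$B{\left(o \right)} = -2$ ($B{\left(o \right)} = \left(-9 + 2\right) + 5 = -7 + 5 = -2$)
$n{\left(B{\left(x{\left(0 \right)} \right)} \right)} + \left(23074 - -23636\right) = -2 + \left(23074 - -23636\right) = -2 + \left(23074 + 23636\right) = -2 + 46710 = 46708$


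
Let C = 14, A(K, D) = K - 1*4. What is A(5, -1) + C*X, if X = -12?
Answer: -167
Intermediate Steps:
A(K, D) = -4 + K (A(K, D) = K - 4 = -4 + K)
A(5, -1) + C*X = (-4 + 5) + 14*(-12) = 1 - 168 = -167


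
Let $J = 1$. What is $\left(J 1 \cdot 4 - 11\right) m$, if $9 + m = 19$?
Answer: $-70$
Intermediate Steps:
$m = 10$ ($m = -9 + 19 = 10$)
$\left(J 1 \cdot 4 - 11\right) m = \left(1 \cdot 1 \cdot 4 - 11\right) 10 = \left(1 \cdot 4 - 11\right) 10 = \left(4 - 11\right) 10 = \left(-7\right) 10 = -70$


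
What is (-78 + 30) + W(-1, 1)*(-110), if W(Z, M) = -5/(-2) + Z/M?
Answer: -213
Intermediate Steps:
W(Z, M) = 5/2 + Z/M (W(Z, M) = -5*(-½) + Z/M = 5/2 + Z/M)
(-78 + 30) + W(-1, 1)*(-110) = (-78 + 30) + (5/2 - 1/1)*(-110) = -48 + (5/2 - 1*1)*(-110) = -48 + (5/2 - 1)*(-110) = -48 + (3/2)*(-110) = -48 - 165 = -213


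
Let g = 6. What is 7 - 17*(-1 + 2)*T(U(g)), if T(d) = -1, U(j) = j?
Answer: 24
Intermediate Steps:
7 - 17*(-1 + 2)*T(U(g)) = 7 - 17*(-1 + 2)*(-1) = 7 - 17*(-1) = 7 + 17 = 24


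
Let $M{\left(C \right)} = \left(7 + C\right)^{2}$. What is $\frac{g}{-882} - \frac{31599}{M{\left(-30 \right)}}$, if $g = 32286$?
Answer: $- \frac{7491602}{77763} \approx -96.339$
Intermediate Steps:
$\frac{g}{-882} - \frac{31599}{M{\left(-30 \right)}} = \frac{32286}{-882} - \frac{31599}{\left(7 - 30\right)^{2}} = 32286 \left(- \frac{1}{882}\right) - \frac{31599}{\left(-23\right)^{2}} = - \frac{5381}{147} - \frac{31599}{529} = - \frac{7491602}{77763}$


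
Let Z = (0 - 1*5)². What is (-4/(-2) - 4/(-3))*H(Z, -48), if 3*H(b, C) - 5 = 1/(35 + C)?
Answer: 640/117 ≈ 5.4701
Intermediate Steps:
Z = 25 (Z = (0 - 5)² = (-5)² = 25)
H(b, C) = 5/3 + 1/(3*(35 + C))
(-4/(-2) - 4/(-3))*H(Z, -48) = (-4/(-2) - 4/(-3))*((176 + 5*(-48))/(3*(35 - 48))) = (-4*(-½) - 4*(-⅓))*((⅓)*(176 - 240)/(-13)) = (2 + 4/3)*((⅓)*(-1/13)*(-64)) = (10/3)*(64/39) = 640/117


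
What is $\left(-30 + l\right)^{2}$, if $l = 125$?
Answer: $9025$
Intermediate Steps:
$\left(-30 + l\right)^{2} = \left(-30 + 125\right)^{2} = 95^{2} = 9025$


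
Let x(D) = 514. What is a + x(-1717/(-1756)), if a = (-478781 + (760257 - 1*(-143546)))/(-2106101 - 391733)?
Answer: 641730827/1248917 ≈ 513.83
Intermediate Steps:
a = -212511/1248917 (a = (-478781 + (760257 + 143546))/(-2497834) = (-478781 + 903803)*(-1/2497834) = 425022*(-1/2497834) = -212511/1248917 ≈ -0.17016)
a + x(-1717/(-1756)) = -212511/1248917 + 514 = 641730827/1248917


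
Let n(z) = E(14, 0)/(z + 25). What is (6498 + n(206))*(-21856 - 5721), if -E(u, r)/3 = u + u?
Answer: -179185318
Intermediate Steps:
E(u, r) = -6*u (E(u, r) = -3*(u + u) = -6*u)
n(z) = -84/(25 + z) (n(z) = (-6*14)/(z + 25) = -84/(25 + z))
(6498 + n(206))*(-21856 - 5721) = (6498 - 84/(25 + 206))*(-21856 - 5721) = (6498 - 84/231)*(-27577) = (6498 - 84*1/231)*(-27577) = (6498 - 4/11)*(-27577) = (71474/11)*(-27577) = -179185318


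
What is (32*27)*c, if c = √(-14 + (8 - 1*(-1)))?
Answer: 864*I*√5 ≈ 1932.0*I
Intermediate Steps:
c = I*√5 (c = √(-14 + (8 + 1)) = √(-14 + 9) = √(-5) = I*√5 ≈ 2.2361*I)
(32*27)*c = (32*27)*(I*√5) = 864*(I*√5) = 864*I*√5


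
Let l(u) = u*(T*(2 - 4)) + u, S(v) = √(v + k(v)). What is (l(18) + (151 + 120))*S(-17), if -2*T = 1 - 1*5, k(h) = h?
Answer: 217*I*√34 ≈ 1265.3*I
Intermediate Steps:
T = 2 (T = -(1 - 1*5)/2 = -(1 - 5)/2 = -½*(-4) = 2)
S(v) = √2*√v (S(v) = √(v + v) = √(2*v) = √2*√v)
l(u) = -3*u (l(u) = u*(2*(2 - 4)) + u = u*(2*(-2)) + u = u*(-4) + u = -4*u + u = -3*u)
(l(18) + (151 + 120))*S(-17) = (-3*18 + (151 + 120))*(√2*√(-17)) = (-54 + 271)*(√2*(I*√17)) = 217*(I*√34) = 217*I*√34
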